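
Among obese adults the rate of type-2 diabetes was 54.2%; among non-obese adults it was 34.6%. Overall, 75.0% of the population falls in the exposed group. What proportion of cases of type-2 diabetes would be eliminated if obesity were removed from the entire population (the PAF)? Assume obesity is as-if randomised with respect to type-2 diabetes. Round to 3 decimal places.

PAF ≈ 0.298

p₁ = 0.542, p₀ = 0.346.
Overall risk P(Y=1) = π·p₁ + (1−π)·p₀ = 0.75×0.542 + 0.25×0.346 = 0.493.
Under exogeneity, PAF = [P(Y=1) − p₀] / P(Y=1).
PAF = (0.493 − 0.346) / 0.493 ≈ 0.2982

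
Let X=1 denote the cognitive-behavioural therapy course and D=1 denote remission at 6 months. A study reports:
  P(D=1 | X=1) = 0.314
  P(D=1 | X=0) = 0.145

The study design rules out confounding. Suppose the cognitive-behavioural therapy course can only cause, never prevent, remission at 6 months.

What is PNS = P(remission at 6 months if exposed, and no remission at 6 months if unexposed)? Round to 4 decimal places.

Let p₁ = 0.314, p₀ = 0.145.
Under exogeneity and monotonicity, PNS = p₁ − p₀.
PNS = 0.314 − 0.145 = 0.169

PNS ≈ 0.1690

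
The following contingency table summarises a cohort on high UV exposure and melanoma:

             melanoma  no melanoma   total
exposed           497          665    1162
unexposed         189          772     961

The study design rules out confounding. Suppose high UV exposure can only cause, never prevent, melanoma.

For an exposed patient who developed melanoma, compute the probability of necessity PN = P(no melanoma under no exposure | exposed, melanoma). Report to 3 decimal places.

p₁ = P(outcome | exposed) = 497/1162 = 0.42771
p₀ = P(outcome | unexposed) = 189/961 = 0.19667
Under exogeneity and monotonicity, PN = (p₁ − p₀)/p₁.
PN = (0.42771 − 0.19667) / 0.42771 ≈ 0.5402

PN ≈ 0.540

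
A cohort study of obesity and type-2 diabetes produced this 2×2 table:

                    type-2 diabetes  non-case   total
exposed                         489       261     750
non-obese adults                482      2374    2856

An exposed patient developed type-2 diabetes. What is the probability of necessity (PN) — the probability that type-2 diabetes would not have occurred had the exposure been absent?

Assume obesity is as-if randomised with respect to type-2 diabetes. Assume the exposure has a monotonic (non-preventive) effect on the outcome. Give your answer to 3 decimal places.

PN ≈ 0.741

p₁ = P(outcome | exposed) = 489/750 = 0.652
p₀ = P(outcome | unexposed) = 482/2856 = 0.16877
Under exogeneity and monotonicity, PN = (p₁ − p₀)/p₁.
PN = (0.652 − 0.16877) / 0.652 ≈ 0.7412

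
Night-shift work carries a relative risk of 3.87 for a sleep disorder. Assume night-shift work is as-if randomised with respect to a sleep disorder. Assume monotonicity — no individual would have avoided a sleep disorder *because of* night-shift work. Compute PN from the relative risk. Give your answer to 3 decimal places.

PN ≈ 0.742

Under exogeneity and monotonicity, PN = (RR − 1) / RR = 1 − 1/RR.
PN = (3.87 − 1) / 3.87 = 2.87 / 3.87 ≈ 0.7416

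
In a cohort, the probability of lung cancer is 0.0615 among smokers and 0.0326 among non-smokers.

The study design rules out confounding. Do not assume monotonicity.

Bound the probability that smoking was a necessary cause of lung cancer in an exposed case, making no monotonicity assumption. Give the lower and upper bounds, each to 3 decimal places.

0.470 ≤ PN ≤ 1.000

Let p₁ = 0.0615, p₀ = 0.0326.
Under exogeneity alone the bounds on PN are max{0,(p₁−p₀)/p₁} ≤ PN ≤ min{1,(1−p₀)/p₁}.
  lower = (p₁ − p₀)/p₁ = 0.0289 / 0.0615 ≈ 0.4699
  upper = min{1, (1 − p₀)/p₁} = 0.9674 / 0.0615 ≈ 15.7301 → capped at 1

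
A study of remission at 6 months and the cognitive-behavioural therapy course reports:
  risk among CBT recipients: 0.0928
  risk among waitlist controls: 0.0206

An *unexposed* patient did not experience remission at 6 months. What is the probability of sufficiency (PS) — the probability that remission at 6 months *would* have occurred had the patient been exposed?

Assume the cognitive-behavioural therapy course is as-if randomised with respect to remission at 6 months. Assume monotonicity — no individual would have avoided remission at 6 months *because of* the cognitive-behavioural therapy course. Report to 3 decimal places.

Let p₁ = 0.0928, p₀ = 0.0206.
Under exogeneity and monotonicity, PS = (p₁ − p₀) / (1 − p₀).
PS = (0.0928 − 0.0206) / (1 − 0.0206) = 0.0722 / 0.9794 ≈ 0.0737

PS ≈ 0.074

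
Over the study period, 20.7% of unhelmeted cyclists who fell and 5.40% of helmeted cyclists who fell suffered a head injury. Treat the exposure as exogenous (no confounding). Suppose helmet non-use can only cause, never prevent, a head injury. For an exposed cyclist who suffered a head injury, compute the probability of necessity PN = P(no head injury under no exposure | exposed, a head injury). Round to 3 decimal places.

p₁ = 0.207, p₀ = 0.054.
Under exogeneity and monotonicity, PN = (p₁ − p₀) / p₁.
PN = (0.207 − 0.054) / 0.207 = 0.153 / 0.207 ≈ 0.7391

PN ≈ 0.739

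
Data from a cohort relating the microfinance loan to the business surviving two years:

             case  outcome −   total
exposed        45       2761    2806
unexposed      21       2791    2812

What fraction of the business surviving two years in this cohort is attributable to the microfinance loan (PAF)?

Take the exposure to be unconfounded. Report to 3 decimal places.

PAF ≈ 0.364

p₁ = P(outcome | exposed) = 45/2806 = 0.016037
p₀ = P(outcome | unexposed) = 21/2812 = 0.007468
Exposure prevalence π = 2806/5618 = 0.49947; overall risk P(Y=1) = 0.011748.
Under exogeneity, PAF = [P(Y=1) − p₀]/P(Y=1).
PAF = (0.011748 − 0.007468) / 0.011748 ≈ 0.3643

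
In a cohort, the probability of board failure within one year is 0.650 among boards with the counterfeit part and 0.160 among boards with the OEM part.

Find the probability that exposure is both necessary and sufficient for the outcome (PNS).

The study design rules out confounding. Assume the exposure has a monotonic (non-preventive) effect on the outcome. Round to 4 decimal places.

PNS ≈ 0.4900

Let p₁ = 0.65, p₀ = 0.16.
Under exogeneity and monotonicity, PNS = p₁ − p₀.
PNS = 0.65 − 0.16 = 0.49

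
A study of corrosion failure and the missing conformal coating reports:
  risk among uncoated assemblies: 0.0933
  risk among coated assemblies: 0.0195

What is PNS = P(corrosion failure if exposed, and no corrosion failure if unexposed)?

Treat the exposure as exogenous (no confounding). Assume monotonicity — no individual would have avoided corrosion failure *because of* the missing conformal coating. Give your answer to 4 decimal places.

PNS ≈ 0.0738

Let p₁ = 0.0933, p₀ = 0.0195.
Under exogeneity and monotonicity, PNS = p₁ − p₀.
PNS = 0.0933 − 0.0195 = 0.0738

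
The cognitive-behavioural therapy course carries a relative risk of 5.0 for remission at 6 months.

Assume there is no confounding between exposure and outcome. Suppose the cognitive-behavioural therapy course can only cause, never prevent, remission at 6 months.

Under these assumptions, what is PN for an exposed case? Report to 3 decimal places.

Under exogeneity and monotonicity, PN = (RR − 1) / RR = 1 − 1/RR.
PN = (5.0 − 1) / 5.0 = 4 / 5.0 ≈ 0.8000

PN ≈ 0.800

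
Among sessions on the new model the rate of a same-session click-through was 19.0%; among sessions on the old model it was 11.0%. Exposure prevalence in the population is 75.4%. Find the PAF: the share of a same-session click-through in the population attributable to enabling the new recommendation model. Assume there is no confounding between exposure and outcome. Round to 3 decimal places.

p₁ = 0.19, p₀ = 0.11.
Overall risk P(Y=1) = π·p₁ + (1−π)·p₀ = 0.754×0.19 + 0.246×0.11 = 0.17032.
Under exogeneity, PAF = [P(Y=1) − p₀] / P(Y=1).
PAF = (0.17032 − 0.11) / 0.17032 ≈ 0.3542

PAF ≈ 0.354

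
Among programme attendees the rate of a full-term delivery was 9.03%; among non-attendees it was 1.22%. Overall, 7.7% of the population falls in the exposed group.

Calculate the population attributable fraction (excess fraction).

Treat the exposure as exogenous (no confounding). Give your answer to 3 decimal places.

p₁ = 0.0903, p₀ = 0.0122.
Overall risk P(Y=1) = π·p₁ + (1−π)·p₀ = 0.077×0.0903 + 0.923×0.0122 = 0.018214.
Under exogeneity, PAF = [P(Y=1) − p₀] / P(Y=1).
PAF = (0.018214 − 0.0122) / 0.018214 ≈ 0.3302

PAF ≈ 0.330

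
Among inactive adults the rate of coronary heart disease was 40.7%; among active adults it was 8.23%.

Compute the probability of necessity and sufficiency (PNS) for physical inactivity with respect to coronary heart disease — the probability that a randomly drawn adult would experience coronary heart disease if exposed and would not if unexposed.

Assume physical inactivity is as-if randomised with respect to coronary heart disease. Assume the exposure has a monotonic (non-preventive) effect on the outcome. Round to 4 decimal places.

p₁ = 0.407, p₀ = 0.0823.
Under exogeneity and monotonicity, PNS = p₁ − p₀.
PNS = 0.407 − 0.0823 = 0.3247

PNS ≈ 0.3247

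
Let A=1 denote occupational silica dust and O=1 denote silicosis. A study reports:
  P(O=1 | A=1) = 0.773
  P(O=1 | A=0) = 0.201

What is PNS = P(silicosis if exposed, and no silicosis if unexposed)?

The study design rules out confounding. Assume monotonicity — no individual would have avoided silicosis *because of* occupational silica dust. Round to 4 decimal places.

Let p₁ = 0.773, p₀ = 0.201.
Under exogeneity and monotonicity, PNS = p₁ − p₀.
PNS = 0.773 − 0.201 = 0.572

PNS ≈ 0.5720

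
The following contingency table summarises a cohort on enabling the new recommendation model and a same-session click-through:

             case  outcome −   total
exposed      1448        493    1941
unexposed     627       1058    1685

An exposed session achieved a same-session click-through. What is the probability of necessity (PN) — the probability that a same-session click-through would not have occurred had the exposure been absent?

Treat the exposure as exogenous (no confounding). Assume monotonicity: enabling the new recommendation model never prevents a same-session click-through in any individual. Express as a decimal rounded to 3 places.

p₁ = P(outcome | exposed) = 1448/1941 = 0.74601
p₀ = P(outcome | unexposed) = 627/1685 = 0.37211
Under exogeneity and monotonicity, PN = (p₁ − p₀) / p₁.
PN = (0.74601 − 0.37211) / 0.74601 = 0.3739 / 0.74601 ≈ 0.5012

PN ≈ 0.501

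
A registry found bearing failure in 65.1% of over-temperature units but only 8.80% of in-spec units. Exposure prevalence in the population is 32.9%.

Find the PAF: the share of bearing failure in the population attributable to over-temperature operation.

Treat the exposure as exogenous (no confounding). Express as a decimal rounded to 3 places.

p₁ = 0.651, p₀ = 0.088.
Overall risk P(Y=1) = π·p₁ + (1−π)·p₀ = 0.329×0.651 + 0.671×0.088 = 0.27323.
Under exogeneity, PAF = [P(Y=1) − p₀] / P(Y=1).
PAF = (0.27323 − 0.088) / 0.27323 ≈ 0.6779

PAF ≈ 0.678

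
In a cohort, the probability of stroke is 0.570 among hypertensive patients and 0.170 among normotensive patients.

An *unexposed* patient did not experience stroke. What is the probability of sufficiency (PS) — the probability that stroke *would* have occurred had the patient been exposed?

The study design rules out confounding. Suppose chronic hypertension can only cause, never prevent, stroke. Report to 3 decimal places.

Let p₁ = 0.57, p₀ = 0.17.
Under exogeneity and monotonicity, PS = (p₁ − p₀) / (1 − p₀).
PS = (0.57 − 0.17) / (1 − 0.17) = 0.4 / 0.83 ≈ 0.4819

PS ≈ 0.482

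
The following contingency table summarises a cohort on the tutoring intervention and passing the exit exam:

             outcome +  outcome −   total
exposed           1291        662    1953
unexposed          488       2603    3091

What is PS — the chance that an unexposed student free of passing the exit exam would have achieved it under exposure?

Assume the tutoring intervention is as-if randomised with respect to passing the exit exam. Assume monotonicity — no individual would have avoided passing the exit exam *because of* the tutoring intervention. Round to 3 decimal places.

PS ≈ 0.597

p₁ = P(outcome | exposed) = 1291/1953 = 0.66103
p₀ = P(outcome | unexposed) = 488/3091 = 0.15788
Under exogeneity and monotonicity, PS = (p₁ − p₀)/(1 − p₀).
PS = (0.66103 − 0.15788) / 0.84212 ≈ 0.5975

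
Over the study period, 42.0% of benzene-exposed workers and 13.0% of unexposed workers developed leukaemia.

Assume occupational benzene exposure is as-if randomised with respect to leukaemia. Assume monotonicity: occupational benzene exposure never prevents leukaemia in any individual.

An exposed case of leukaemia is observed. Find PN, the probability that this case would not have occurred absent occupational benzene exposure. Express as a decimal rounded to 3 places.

p₁ = 0.42, p₀ = 0.13.
Under exogeneity and monotonicity, PN = (p₁ − p₀) / p₁.
PN = (0.42 − 0.13) / 0.42 = 0.29 / 0.42 ≈ 0.6905

PN ≈ 0.690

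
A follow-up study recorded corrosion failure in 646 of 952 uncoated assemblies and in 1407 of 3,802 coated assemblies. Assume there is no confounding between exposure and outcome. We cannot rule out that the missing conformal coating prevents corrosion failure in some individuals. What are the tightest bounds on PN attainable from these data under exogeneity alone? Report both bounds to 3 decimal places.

p₁ = P(outcome | exposed) = 646/952 = 0.67857
p₀ = P(outcome | unexposed) = 1407/3802 = 0.37007
Under exogeneity alone the bounds on PN are max{0,(p₁−p₀)/p₁} ≤ PN ≤ min{1,(1−p₀)/p₁}.
  lower = (p₁ − p₀)/p₁ = 0.3085 / 0.67857 ≈ 0.4546
  upper = min{1, (1 − p₀)/p₁} = 0.62993 / 0.67857 ≈ 0.9283

0.455 ≤ PN ≤ 0.928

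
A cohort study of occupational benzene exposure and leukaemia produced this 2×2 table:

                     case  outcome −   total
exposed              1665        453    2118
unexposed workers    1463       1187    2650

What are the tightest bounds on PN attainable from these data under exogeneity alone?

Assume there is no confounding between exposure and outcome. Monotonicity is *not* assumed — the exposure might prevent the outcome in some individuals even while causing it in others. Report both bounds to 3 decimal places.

p₁ = P(outcome | exposed) = 1665/2118 = 0.78612
p₀ = P(outcome | unexposed) = 1463/2650 = 0.55208
Under exogeneity alone the bounds on PN are max{0,(p₁−p₀)/p₁} ≤ PN ≤ min{1,(1−p₀)/p₁}.
  lower = (p₁ − p₀)/p₁ = 0.23404 / 0.78612 ≈ 0.2977
  upper = min{1, (1 − p₀)/p₁} = 0.44792 / 0.78612 ≈ 0.5698

0.298 ≤ PN ≤ 0.570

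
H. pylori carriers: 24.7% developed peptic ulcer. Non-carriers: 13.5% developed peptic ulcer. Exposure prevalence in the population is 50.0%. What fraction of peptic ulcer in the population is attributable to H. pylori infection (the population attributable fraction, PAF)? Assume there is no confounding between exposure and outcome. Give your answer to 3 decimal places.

p₁ = 0.247, p₀ = 0.135.
Overall risk P(Y=1) = π·p₁ + (1−π)·p₀ = 0.5×0.247 + 0.5×0.135 = 0.191.
Under exogeneity, PAF = [P(Y=1) − p₀] / P(Y=1).
PAF = (0.191 − 0.135) / 0.191 ≈ 0.2932

PAF ≈ 0.293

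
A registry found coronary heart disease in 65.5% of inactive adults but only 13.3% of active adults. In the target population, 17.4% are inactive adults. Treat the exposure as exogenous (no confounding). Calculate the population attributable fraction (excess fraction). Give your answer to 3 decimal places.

PAF ≈ 0.406

p₁ = 0.655, p₀ = 0.133.
Overall risk P(Y=1) = π·p₁ + (1−π)·p₀ = 0.174×0.655 + 0.826×0.133 = 0.22383.
Under exogeneity, PAF = [P(Y=1) − p₀] / P(Y=1).
PAF = (0.22383 − 0.133) / 0.22383 ≈ 0.4058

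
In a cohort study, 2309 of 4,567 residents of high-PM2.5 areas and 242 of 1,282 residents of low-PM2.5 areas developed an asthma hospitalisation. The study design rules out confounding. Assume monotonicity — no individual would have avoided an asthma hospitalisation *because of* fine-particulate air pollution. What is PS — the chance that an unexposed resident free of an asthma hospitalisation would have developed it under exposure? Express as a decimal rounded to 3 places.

p₁ = P(outcome | exposed) = 2309/4567 = 0.50558
p₀ = P(outcome | unexposed) = 242/1282 = 0.18877
Under exogeneity and monotonicity, PS = (p₁ − p₀) / (1 − p₀).
PS = (0.50558 − 0.18877) / (1 − 0.18877) = 0.31682 / 0.81123 ≈ 0.3905

PS ≈ 0.391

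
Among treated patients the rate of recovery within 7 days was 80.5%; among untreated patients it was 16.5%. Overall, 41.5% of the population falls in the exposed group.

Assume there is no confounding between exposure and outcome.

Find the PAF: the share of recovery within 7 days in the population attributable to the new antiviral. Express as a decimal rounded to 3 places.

p₁ = 0.805, p₀ = 0.165.
Overall risk P(Y=1) = π·p₁ + (1−π)·p₀ = 0.415×0.805 + 0.585×0.165 = 0.4306.
Under exogeneity, PAF = [P(Y=1) − p₀] / P(Y=1).
PAF = (0.4306 − 0.165) / 0.4306 ≈ 0.6168

PAF ≈ 0.617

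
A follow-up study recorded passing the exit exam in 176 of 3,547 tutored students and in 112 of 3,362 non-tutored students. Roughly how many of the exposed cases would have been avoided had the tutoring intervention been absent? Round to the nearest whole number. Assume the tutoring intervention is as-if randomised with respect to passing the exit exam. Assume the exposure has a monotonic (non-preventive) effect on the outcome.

p₁ = P(outcome | exposed) = 176/3547 = 0.049619
p₀ = P(outcome | unexposed) = 112/3362 = 0.033314
PN = (p₁ − p₀)/p₁ = (0.049619 − 0.033314) / 0.049619 ≈ 0.32862.
Attributable cases ≈ PN × (exposed cases) = 0.32862 × 176 ≈ 57.84.

about 58 cases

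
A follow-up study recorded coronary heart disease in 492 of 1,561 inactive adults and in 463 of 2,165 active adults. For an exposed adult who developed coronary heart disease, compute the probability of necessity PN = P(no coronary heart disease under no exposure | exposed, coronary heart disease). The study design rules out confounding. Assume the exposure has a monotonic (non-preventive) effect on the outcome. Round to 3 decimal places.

PN ≈ 0.321

p₁ = P(outcome | exposed) = 492/1561 = 0.31518
p₀ = P(outcome | unexposed) = 463/2165 = 0.21386
Under exogeneity and monotonicity, PN = (p₁ − p₀) / p₁.
PN = (0.31518 − 0.21386) / 0.31518 = 0.10133 / 0.31518 ≈ 0.3215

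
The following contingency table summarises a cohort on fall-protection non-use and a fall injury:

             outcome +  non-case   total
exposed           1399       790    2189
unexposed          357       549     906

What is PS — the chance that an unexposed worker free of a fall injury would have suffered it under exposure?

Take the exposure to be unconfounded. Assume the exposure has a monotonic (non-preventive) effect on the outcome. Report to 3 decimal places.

p₁ = P(outcome | exposed) = 1399/2189 = 0.6391
p₀ = P(outcome | unexposed) = 357/906 = 0.39404
Under exogeneity and monotonicity, PS = (p₁ − p₀) / (1 − p₀).
PS = (0.6391 − 0.39404) / (1 − 0.39404) = 0.24506 / 0.60596 ≈ 0.4044

PS ≈ 0.404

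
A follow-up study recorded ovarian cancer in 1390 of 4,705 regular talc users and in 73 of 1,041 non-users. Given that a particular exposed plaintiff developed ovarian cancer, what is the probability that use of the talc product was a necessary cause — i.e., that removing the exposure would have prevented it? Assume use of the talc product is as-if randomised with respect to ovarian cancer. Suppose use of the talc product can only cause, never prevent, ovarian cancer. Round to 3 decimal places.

p₁ = P(outcome | exposed) = 1390/4705 = 0.29543
p₀ = P(outcome | unexposed) = 73/1041 = 0.070125
Under exogeneity and monotonicity, PN = (p₁ − p₀) / p₁.
PN = (0.29543 − 0.070125) / 0.29543 = 0.22531 / 0.29543 ≈ 0.7626

PN ≈ 0.763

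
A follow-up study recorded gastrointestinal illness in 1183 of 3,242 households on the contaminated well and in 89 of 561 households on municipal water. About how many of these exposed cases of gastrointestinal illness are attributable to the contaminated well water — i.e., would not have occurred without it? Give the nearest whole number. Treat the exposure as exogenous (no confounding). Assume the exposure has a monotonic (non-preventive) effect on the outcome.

about 669 cases

p₁ = P(outcome | exposed) = 1183/3242 = 0.3649
p₀ = P(outcome | unexposed) = 89/561 = 0.15865
PN = (p₁ − p₀)/p₁ = (0.3649 − 0.15865) / 0.3649 ≈ 0.56523.
Attributable cases ≈ PN × (exposed cases) = 0.56523 × 1183 ≈ 668.67.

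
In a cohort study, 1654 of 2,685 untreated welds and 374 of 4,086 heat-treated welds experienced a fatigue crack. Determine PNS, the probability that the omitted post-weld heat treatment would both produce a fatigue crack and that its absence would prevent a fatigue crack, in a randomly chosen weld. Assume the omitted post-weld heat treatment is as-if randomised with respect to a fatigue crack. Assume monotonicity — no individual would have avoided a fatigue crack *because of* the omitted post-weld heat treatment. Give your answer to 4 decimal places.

PNS ≈ 0.5245

p₁ = P(outcome | exposed) = 1654/2685 = 0.61601
p₀ = P(outcome | unexposed) = 374/4086 = 0.091532
Under exogeneity and monotonicity, PNS = p₁ − p₀.
PNS = 0.61601 − 0.091532 = 0.52448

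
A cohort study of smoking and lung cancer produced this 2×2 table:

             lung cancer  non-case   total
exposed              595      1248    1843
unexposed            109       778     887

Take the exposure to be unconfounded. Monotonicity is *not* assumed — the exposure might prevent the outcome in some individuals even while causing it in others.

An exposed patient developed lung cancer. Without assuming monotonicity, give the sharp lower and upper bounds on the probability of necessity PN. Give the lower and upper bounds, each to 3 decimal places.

0.619 ≤ PN ≤ 1.000

p₁ = P(outcome | exposed) = 595/1843 = 0.32284
p₀ = P(outcome | unexposed) = 109/887 = 0.12289
Under exogeneity alone the bounds on PN are max{0,(p₁−p₀)/p₁} ≤ PN ≤ min{1,(1−p₀)/p₁}.
  lower = (p₁ − p₀)/p₁ = 0.19996 / 0.32284 ≈ 0.6194
  upper = min{1, (1 − p₀)/p₁} = 0.87711 / 0.32284 ≈ 2.7168 → capped at 1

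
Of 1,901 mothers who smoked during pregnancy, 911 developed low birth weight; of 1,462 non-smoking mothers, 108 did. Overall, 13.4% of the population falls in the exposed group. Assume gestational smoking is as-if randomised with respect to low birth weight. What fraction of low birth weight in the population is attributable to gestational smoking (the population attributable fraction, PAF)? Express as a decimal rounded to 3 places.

p₁ = P(outcome | exposed) = 911/1901 = 0.47922
p₀ = P(outcome | unexposed) = 108/1462 = 0.073871
Overall risk P(Y=1) = π·p₁ + (1−π)·p₀ = 0.134×0.47922 + 0.866×0.073871 = 0.12819.
Under exogeneity, PAF = [P(Y=1) − p₀] / P(Y=1).
PAF = (0.12819 − 0.073871) / 0.12819 ≈ 0.4237

PAF ≈ 0.424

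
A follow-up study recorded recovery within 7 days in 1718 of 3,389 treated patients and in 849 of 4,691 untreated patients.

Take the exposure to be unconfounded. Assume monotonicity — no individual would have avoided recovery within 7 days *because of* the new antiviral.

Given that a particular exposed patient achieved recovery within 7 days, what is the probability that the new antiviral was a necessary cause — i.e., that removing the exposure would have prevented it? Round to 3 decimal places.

PN ≈ 0.643

p₁ = P(outcome | exposed) = 1718/3389 = 0.50693
p₀ = P(outcome | unexposed) = 849/4691 = 0.18098
Under exogeneity and monotonicity, PN = (p₁ − p₀) / p₁.
PN = (0.50693 − 0.18098) / 0.50693 = 0.32595 / 0.50693 ≈ 0.6430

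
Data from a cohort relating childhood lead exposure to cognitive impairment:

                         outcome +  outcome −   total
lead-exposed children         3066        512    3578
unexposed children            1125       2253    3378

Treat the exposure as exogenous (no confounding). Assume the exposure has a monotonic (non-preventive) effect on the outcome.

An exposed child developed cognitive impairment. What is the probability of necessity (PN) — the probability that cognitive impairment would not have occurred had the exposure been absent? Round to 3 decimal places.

p₁ = P(outcome | exposed) = 3066/3578 = 0.8569
p₀ = P(outcome | unexposed) = 1125/3378 = 0.33304
Under exogeneity and monotonicity, PN = (p₁ − p₀) / p₁.
PN = (0.8569 − 0.33304) / 0.8569 = 0.52387 / 0.8569 ≈ 0.6113

PN ≈ 0.611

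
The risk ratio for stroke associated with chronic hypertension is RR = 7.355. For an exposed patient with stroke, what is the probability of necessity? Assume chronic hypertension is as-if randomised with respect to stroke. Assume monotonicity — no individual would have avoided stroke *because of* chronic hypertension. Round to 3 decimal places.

Under exogeneity and monotonicity, PN = (RR − 1) / RR = 1 − 1/RR.
PN = (7.355 − 1) / 7.355 = 6.355 / 7.355 ≈ 0.8640

PN ≈ 0.864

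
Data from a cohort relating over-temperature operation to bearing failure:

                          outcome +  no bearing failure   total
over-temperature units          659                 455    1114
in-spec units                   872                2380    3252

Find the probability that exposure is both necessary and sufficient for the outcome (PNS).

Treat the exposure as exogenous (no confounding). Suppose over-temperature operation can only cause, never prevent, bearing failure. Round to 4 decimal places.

PNS ≈ 0.3234

p₁ = P(outcome | exposed) = 659/1114 = 0.59156
p₀ = P(outcome | unexposed) = 872/3252 = 0.26814
Under exogeneity and monotonicity, PNS = p₁ − p₀.
PNS = 0.59156 − 0.26814 = 0.32342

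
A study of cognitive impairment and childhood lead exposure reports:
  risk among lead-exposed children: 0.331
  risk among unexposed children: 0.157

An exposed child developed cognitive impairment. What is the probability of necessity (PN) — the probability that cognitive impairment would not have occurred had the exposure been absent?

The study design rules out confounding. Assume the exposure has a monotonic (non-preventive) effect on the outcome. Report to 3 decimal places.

Let p₁ = 0.331, p₀ = 0.157.
Under exogeneity and monotonicity, PN = (p₁ − p₀) / p₁.
PN = (0.331 − 0.157) / 0.331 = 0.174 / 0.331 ≈ 0.5257

PN ≈ 0.526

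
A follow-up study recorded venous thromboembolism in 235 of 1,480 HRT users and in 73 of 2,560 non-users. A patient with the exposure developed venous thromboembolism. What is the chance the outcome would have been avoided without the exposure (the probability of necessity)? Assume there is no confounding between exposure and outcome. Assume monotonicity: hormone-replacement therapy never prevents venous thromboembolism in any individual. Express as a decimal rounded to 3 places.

PN ≈ 0.820

p₁ = P(outcome | exposed) = 235/1480 = 0.15878
p₀ = P(outcome | unexposed) = 73/2560 = 0.028516
Under exogeneity and monotonicity, PN = (p₁ − p₀) / p₁.
PN = (0.15878 − 0.028516) / 0.15878 = 0.13027 / 0.15878 ≈ 0.8204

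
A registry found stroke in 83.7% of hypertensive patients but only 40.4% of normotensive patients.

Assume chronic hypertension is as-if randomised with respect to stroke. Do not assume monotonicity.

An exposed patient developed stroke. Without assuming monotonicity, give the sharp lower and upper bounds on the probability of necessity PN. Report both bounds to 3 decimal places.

0.517 ≤ PN ≤ 0.712

p₁ = 0.837, p₀ = 0.404.
Under exogeneity alone the bounds on PN are max{0,(p₁−p₀)/p₁} ≤ PN ≤ min{1,(1−p₀)/p₁}.
  lower = (p₁ − p₀)/p₁ = 0.433 / 0.837 ≈ 0.5173
  upper = min{1, (1 − p₀)/p₁} = 0.596 / 0.837 ≈ 0.7121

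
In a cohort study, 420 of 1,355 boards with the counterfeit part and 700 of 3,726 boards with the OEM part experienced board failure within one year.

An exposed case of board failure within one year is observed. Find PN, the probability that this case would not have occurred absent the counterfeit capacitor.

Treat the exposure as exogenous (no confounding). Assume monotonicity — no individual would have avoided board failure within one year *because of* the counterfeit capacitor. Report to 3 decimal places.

p₁ = P(outcome | exposed) = 420/1355 = 0.30996
p₀ = P(outcome | unexposed) = 700/3726 = 0.18787
Under exogeneity and monotonicity, PN = (p₁ − p₀) / p₁.
PN = (0.30996 − 0.18787) / 0.30996 = 0.12209 / 0.30996 ≈ 0.3939

PN ≈ 0.394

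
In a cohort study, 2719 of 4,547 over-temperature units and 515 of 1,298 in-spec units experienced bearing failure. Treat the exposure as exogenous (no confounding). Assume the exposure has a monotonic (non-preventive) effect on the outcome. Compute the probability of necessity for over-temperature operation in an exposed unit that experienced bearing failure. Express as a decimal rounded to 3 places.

PN ≈ 0.336

p₁ = P(outcome | exposed) = 2719/4547 = 0.59798
p₀ = P(outcome | unexposed) = 515/1298 = 0.39676
Under exogeneity and monotonicity, PN = (p₁ − p₀) / p₁.
PN = (0.59798 − 0.39676) / 0.59798 = 0.20121 / 0.59798 ≈ 0.3365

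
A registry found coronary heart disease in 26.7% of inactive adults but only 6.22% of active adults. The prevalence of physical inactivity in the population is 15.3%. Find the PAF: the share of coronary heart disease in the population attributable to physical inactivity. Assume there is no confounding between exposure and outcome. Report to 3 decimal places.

p₁ = 0.267, p₀ = 0.0622.
Overall risk P(Y=1) = π·p₁ + (1−π)·p₀ = 0.153×0.267 + 0.847×0.0622 = 0.093534.
Under exogeneity, PAF = [P(Y=1) − p₀] / P(Y=1).
PAF = (0.093534 − 0.0622) / 0.093534 ≈ 0.3350

PAF ≈ 0.335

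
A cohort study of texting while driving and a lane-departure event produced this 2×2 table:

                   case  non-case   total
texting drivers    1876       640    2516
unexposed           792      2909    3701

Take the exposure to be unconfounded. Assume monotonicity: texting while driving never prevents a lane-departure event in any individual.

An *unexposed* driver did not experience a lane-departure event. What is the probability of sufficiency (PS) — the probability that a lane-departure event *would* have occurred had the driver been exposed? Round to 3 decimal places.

p₁ = P(outcome | exposed) = 1876/2516 = 0.74563
p₀ = P(outcome | unexposed) = 792/3701 = 0.214
Under exogeneity and monotonicity, PS = (p₁ − p₀)/(1 − p₀).
PS = (0.74563 − 0.214) / 0.786 ≈ 0.6764

PS ≈ 0.676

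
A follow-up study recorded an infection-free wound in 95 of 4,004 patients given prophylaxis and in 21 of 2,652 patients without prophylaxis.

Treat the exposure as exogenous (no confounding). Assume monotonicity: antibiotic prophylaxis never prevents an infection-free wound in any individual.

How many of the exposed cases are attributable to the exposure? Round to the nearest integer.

p₁ = P(outcome | exposed) = 95/4004 = 0.023726
p₀ = P(outcome | unexposed) = 21/2652 = 0.0079186
PN = (p₁ − p₀)/p₁ = (0.023726 − 0.0079186) / 0.023726 ≈ 0.66625.
Attributable cases ≈ PN × (exposed cases) = 0.66625 × 95 ≈ 63.29.

about 63 cases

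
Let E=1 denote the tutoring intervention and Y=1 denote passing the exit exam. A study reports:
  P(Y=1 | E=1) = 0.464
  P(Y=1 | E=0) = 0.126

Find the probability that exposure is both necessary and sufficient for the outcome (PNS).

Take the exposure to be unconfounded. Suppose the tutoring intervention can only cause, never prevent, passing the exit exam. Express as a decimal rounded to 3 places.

PNS ≈ 0.338

Let p₁ = 0.464, p₀ = 0.126.
Under exogeneity and monotonicity, PNS = p₁ − p₀.
PNS = 0.464 − 0.126 = 0.338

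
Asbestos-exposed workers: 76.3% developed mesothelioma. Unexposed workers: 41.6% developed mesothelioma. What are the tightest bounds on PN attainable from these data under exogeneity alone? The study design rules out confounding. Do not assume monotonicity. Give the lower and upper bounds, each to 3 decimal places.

0.455 ≤ PN ≤ 0.765

p₁ = 0.763, p₀ = 0.416.
Under exogeneity alone the bounds on PN are max{0,(p₁−p₀)/p₁} ≤ PN ≤ min{1,(1−p₀)/p₁}.
  lower = (p₁ − p₀)/p₁ = 0.347 / 0.763 ≈ 0.4548
  upper = min{1, (1 − p₀)/p₁} = 0.584 / 0.763 ≈ 0.7654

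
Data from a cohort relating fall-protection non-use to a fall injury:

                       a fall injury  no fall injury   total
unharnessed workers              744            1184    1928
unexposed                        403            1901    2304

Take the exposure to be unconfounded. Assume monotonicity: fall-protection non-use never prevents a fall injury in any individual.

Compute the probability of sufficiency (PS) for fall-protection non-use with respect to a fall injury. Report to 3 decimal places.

p₁ = P(outcome | exposed) = 744/1928 = 0.38589
p₀ = P(outcome | unexposed) = 403/2304 = 0.17491
Under exogeneity and monotonicity, PS = (p₁ − p₀) / (1 − p₀).
PS = (0.38589 − 0.17491) / (1 − 0.17491) = 0.21098 / 0.82509 ≈ 0.2557

PS ≈ 0.256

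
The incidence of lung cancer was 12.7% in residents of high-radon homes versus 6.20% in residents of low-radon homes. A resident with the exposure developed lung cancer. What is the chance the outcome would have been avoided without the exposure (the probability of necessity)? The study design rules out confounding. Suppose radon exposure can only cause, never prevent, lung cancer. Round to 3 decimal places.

p₁ = 0.127, p₀ = 0.062.
Under exogeneity and monotonicity, PN = (p₁ − p₀) / p₁.
PN = (0.127 − 0.062) / 0.127 = 0.065 / 0.127 ≈ 0.5118

PN ≈ 0.512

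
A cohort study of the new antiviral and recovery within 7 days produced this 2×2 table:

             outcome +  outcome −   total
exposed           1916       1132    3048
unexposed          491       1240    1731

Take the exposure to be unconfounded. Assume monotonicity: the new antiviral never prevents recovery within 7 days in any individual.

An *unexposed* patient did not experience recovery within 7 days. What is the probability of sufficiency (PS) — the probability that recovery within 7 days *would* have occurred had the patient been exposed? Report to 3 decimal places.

PS ≈ 0.482

p₁ = P(outcome | exposed) = 1916/3048 = 0.62861
p₀ = P(outcome | unexposed) = 491/1731 = 0.28365
Under exogeneity and monotonicity, PS = (p₁ − p₀)/(1 − p₀).
PS = (0.62861 − 0.28365) / 0.71635 ≈ 0.4816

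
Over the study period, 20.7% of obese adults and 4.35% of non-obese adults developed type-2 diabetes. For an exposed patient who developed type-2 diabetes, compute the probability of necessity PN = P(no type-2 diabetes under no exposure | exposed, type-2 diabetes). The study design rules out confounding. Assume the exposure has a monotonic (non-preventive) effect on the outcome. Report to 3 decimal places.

p₁ = 0.207, p₀ = 0.0435.
Under exogeneity and monotonicity, PN = (p₁ − p₀) / p₁.
PN = (0.207 − 0.0435) / 0.207 = 0.1635 / 0.207 ≈ 0.7899

PN ≈ 0.790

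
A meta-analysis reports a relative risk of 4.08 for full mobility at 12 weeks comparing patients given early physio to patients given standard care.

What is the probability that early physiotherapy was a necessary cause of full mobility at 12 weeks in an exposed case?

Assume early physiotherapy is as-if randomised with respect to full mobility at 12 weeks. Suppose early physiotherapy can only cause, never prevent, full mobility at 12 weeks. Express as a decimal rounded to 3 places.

PN ≈ 0.755

Under exogeneity and monotonicity, PN = (RR − 1) / RR = 1 − 1/RR.
PN = (4.08 − 1) / 4.08 = 3.08 / 4.08 ≈ 0.7549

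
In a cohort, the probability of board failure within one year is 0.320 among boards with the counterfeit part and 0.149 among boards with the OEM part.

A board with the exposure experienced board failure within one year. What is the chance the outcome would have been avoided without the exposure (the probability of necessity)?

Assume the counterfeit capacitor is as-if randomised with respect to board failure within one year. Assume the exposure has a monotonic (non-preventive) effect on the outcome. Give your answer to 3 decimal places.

Let p₁ = 0.32, p₀ = 0.149.
Under exogeneity and monotonicity, PN = (p₁ − p₀) / p₁.
PN = (0.32 − 0.149) / 0.32 = 0.171 / 0.32 ≈ 0.5344

PN ≈ 0.534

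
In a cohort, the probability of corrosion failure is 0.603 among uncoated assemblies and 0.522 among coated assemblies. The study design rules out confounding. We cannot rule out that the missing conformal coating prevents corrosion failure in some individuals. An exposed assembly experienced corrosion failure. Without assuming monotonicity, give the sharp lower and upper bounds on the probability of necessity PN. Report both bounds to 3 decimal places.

0.134 ≤ PN ≤ 0.793

Let p₁ = 0.603, p₀ = 0.522.
Under exogeneity alone the bounds on PN are max{0,(p₁−p₀)/p₁} ≤ PN ≤ min{1,(1−p₀)/p₁}.
  lower = (p₁ − p₀)/p₁ = 0.081 / 0.603 ≈ 0.1343
  upper = min{1, (1 − p₀)/p₁} = 0.478 / 0.603 ≈ 0.7927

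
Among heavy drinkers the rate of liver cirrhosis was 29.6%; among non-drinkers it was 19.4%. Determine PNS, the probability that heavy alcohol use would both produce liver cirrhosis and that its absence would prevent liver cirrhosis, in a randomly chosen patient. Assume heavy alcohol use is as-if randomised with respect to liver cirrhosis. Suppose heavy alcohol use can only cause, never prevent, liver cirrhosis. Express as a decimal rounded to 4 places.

PNS ≈ 0.1020

p₁ = 0.296, p₀ = 0.194.
Under exogeneity and monotonicity, PNS = p₁ − p₀.
PNS = 0.296 − 0.194 = 0.102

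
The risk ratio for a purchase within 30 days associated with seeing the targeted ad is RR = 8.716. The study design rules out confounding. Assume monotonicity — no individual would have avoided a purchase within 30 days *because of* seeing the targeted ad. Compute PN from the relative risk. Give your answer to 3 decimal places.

PN ≈ 0.885

Under exogeneity and monotonicity, PN = (RR − 1) / RR = 1 − 1/RR.
PN = (8.716 − 1) / 8.716 = 7.716 / 8.716 ≈ 0.8853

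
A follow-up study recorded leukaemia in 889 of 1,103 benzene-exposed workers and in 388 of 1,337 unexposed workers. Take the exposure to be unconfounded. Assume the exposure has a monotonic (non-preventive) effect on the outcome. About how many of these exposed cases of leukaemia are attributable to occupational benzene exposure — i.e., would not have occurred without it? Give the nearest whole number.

about 569 cases

p₁ = P(outcome | exposed) = 889/1103 = 0.80598
p₀ = P(outcome | unexposed) = 388/1337 = 0.2902
PN = (p₁ − p₀)/p₁ = (0.80598 − 0.2902) / 0.80598 ≈ 0.63994.
Attributable cases ≈ PN × (exposed cases) = 0.63994 × 889 ≈ 568.91.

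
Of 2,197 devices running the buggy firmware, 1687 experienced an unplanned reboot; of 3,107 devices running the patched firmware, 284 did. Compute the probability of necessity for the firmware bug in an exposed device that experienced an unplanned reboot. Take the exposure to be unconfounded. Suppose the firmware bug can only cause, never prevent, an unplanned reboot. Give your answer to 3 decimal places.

p₁ = P(outcome | exposed) = 1687/2197 = 0.76787
p₀ = P(outcome | unexposed) = 284/3107 = 0.091407
Under exogeneity and monotonicity, PN = (p₁ − p₀) / p₁.
PN = (0.76787 − 0.091407) / 0.76787 = 0.67646 / 0.76787 ≈ 0.8810

PN ≈ 0.881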